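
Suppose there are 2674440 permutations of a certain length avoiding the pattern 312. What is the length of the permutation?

14

Permutations of [n] avoiding a fixed length-3 pattern are counted by C_n. Since C_14 = 2674440, the index is 14.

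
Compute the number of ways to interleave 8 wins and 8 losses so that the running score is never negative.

1430

Reading a vote for the leader as '(' and for the other as ')' turns such a sequence into a balanced string of 8 pairs, so the count is C_8.
C_8 = C(16,8)/9 = 12870/9 = 1430.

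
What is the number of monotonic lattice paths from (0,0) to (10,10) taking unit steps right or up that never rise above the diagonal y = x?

Monotone paths in an n×n grid that stay weakly below the diagonal are counted by C_n; here n = 10.
C_10 = C(20,10)/11 = 184756/11 = 16796.

16796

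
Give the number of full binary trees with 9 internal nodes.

The number of full binary trees on 9 internal nodes is the Catalan number C_9.
C_9 = 4862.

4862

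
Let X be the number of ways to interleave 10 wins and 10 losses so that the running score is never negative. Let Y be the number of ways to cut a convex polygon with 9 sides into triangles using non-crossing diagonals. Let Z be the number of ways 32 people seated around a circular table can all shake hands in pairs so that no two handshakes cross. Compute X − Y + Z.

Ballot sequences with n votes each where one side never trails are Dyck words, counted by C_n; here n = 10. So X = C_10 = 16796.
The number of triangulations of a 9-gon is the Catalan number C_7 (index = sides − 2). So Y = C_7 = 429.
Non-crossing handshake pairings of 2n people are counted by C_n; 32 people gives n = 16. So Z = C_16 = 35357670.
X − Y + Z = 16796 − 429 + 35357670 = 35374037.

35374037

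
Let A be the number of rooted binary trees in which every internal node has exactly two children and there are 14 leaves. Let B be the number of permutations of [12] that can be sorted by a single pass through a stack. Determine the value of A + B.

Full binary trees with 14 leaves have 14−1 = 13 internal nodes, so there are C_13 of them. So A = C_13 = 742900.
By Knuth's characterisation, the stack-sortable permutations of length 12 are the 231-avoiders, numbering C_12. So B = C_12 = 208012.
A + B = 742900 + 208012 = 950912.

950912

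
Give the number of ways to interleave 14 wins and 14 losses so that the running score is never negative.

Ballot sequences with n votes each where one side never trails are Dyck words, counted by C_n; here n = 14.
C_14 = C_13 · 2(2·13+1)/(13+2) = 742900 · 54/15 = 2674440.

2674440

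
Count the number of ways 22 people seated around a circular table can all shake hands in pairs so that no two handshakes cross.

58786

With 22 = 2·11 people, non-crossing handshake pairings are non-crossing perfect matchings on a circle, counted by C_11.
C_11 = C(22,11)/12 = 705432/12 = 58786.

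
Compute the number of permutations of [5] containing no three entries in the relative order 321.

Permutations of [n] avoiding any single length-3 pattern are counted by C_n; here n = 5.
C_5 = 42.

42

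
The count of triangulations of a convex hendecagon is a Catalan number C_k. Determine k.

9

Triangulations of a convex m-gon are counted by C_{m−2}; with m = 11 this is C_9.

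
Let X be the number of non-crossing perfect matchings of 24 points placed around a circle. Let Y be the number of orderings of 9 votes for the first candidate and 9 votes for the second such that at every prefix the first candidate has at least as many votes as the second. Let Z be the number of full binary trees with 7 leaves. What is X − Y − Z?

Non-crossing perfect matchings of 2n points on a circle are counted by C_n; with 24 points, n = 12. So X = C_12 = 208012.
Reading a vote for the leader as '(' and for the other as ')' turns such a sequence into a balanced string of 9 pairs, so the count is C_9. So Y = C_9 = 4862.
Full binary trees with 7 leaves have 7−1 = 6 internal nodes, so there are C_6 of them. So Z = C_6 = 132.
X − Y − Z = 208012 − 4862 − 132 = 203018.

203018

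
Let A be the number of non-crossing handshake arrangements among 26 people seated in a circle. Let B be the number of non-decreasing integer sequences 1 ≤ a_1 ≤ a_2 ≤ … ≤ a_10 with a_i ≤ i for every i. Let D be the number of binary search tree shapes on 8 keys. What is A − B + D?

Non-crossing handshake pairings of 2n people are counted by C_n; 26 people gives n = 13. So A = C_13 = 742900.
Weakly increasing sequences with a_i ≤ i biject with Dyck paths of semilength 10, so there are C_10. So B = C_10 = 16796.
Binary trees (left/right distinguished) on n nodes are counted by C_n; here n = 8. So D = C_8 = 1430.
A − B + D = 742900 − 16796 + 1430 = 727534.

727534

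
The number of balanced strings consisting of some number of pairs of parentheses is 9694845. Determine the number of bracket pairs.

Balanced strings of n bracket-pairs are counted by C_n, and C_15 = 9694845.

15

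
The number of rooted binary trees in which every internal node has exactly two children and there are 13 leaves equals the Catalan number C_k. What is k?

A full binary tree with L leaves has L−1 internal nodes and is counted by C_{L−1}; L = 13 gives C_12.

12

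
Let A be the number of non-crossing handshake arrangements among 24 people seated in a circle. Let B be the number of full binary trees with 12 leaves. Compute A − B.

With 24 = 2·12 people, non-crossing handshake pairings are non-crossing perfect matchings on a circle, counted by C_12. So A = C_12 = 208012.
A full binary tree with L leaves has L−1 internal nodes and is counted by C_{L−1}; L = 12 gives C_11. So B = C_11 = 58786.
A − B = 208012 − 58786 = 149226.

149226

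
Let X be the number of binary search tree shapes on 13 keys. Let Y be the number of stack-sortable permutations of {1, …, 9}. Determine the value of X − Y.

738038

There are C_n binary search tree shapes on n keys; with n = 13 that is C_13. So X = C_13 = 742900.
Stack-sortable permutations are exactly the 231-avoiding ones, counted by C_n; here n = 9. So Y = C_9 = 4862.
X − Y = 742900 − 4862 = 738038.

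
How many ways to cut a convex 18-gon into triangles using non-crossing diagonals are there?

A convex 18-gon is triangulated into 16 triangles, and the number of such triangulations is the Catalan number C_{18−2} = C_16.
C_16 = C_15 · 2(2·15+1)/(15+2) = 9694845 · 62/17 = 35357670.

35357670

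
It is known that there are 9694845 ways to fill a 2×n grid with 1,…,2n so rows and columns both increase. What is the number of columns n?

15

Standard Young tableaux of shape 2×n are counted by C_n; 9694845 = C_15.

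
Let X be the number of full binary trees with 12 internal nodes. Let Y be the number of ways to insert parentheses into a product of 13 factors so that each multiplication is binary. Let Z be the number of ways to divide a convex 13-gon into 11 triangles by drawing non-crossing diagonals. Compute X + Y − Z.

The number of full binary trees on 12 internal nodes is the Catalan number C_12. So X = C_12 = 208012.
Bracketing 13 factors into binary products is counted by C_{13−1} = C_12. So Y = C_12 = 208012.
A convex 13-gon is triangulated into 11 triangles, and the number of such triangulations is the Catalan number C_{13−2} = C_11. So Z = C_11 = 58786.
X + Y − Z = 208012 + 208012 − 58786 = 357238.

357238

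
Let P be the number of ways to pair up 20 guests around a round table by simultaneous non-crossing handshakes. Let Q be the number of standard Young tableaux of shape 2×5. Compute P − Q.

16754

Non-crossing handshake pairings of 2n people are counted by C_n; 20 people gives n = 10. So P = C_10 = 16796.
By the hook-length formula (or a Dyck-path bijection), SYT of shape 2×5 number C_5. So Q = C_5 = 42.
P − Q = 16796 − 42 = 16754.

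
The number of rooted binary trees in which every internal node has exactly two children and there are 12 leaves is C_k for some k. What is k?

11

A full binary tree with L leaves has L−1 internal nodes and is counted by C_{L−1}; L = 12 gives C_11.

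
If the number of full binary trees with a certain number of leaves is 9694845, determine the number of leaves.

16

Full binary trees with L leaves are counted by C_{L−1}; 9694845 = C_15.
So the index is 15, and the number of leaves is 15 + 1 = 16.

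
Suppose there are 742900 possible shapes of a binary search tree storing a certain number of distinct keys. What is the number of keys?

13

Binary search tree shapes on n keys are counted by C_n. Since C_13 = 742900, the index is 13.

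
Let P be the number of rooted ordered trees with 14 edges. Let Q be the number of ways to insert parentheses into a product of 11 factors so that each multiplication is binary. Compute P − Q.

2657644

Rooted ordered trees with n edges are counted by C_n; here n = 14. So P = C_14 = 2674440.
Ways to associate a product of 11 factors correspond to binary trees on 11 leaves, so the count is C_10. So Q = C_10 = 16796.
P − Q = 2674440 − 16796 = 2657644.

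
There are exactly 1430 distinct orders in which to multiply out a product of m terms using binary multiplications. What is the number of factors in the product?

9

Parenthesizations of m factors are counted by C_{m−1}; 1430 = C_8.
So the index is 8, and the number of factors is 8 + 1 = 9.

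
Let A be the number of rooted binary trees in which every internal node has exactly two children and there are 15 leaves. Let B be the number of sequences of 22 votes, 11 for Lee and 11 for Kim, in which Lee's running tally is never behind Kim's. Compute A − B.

2615654

Full binary trees with 15 leaves have 15−1 = 14 internal nodes, so there are C_14 of them. So A = C_14 = 2674440.
Ballot sequences with n votes each where one side never trails are Dyck words, counted by C_n; here n = 11. So B = C_11 = 58786.
A − B = 2674440 − 58786 = 2615654.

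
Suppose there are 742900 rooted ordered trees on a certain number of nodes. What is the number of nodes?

14

Rooted ordered trees on m nodes are counted by C_{m−1}. The Catalan number equal to 742900 is C_13.
So the index is 13, and the number of nodes is 13 + 1 = 14.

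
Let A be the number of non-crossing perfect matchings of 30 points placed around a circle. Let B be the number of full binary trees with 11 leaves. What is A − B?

9678049

Non-crossing perfect matchings of 2n points on a circle are counted by C_n; with 30 points, n = 15. So A = C_15 = 9694845.
Full binary trees with 11 leaves have 11−1 = 10 internal nodes, so there are C_10 of them. So B = C_10 = 16796.
A − B = 9694845 − 16796 = 9678049.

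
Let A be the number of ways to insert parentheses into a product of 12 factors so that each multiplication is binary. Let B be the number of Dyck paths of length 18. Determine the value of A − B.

Bracketing 12 factors into binary products is counted by C_{12−1} = C_11. So A = C_11 = 58786.
A Dyck path with 9 up-steps and 9 down-steps has semilength 9, so there are C_9 of them. So B = C_9 = 4862.
A − B = 58786 − 4862 = 53924.

53924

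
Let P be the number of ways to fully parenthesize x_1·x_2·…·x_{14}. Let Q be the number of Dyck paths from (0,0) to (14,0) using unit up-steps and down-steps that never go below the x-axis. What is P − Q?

Parenthesizations of m factors correspond to full binary trees with m leaves, counted by C_{m−1}; m = 14 gives C_13. So P = C_13 = 742900.
A Dyck path with 7 up-steps and 7 down-steps has semilength 7, so there are C_7 of them. So Q = C_7 = 429.
P − Q = 742900 − 429 = 742471.

742471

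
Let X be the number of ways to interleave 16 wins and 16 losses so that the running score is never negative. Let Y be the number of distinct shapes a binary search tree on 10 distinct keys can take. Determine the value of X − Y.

35340874

Ballot sequences with n votes each where one side never trails are Dyck words, counted by C_n; here n = 16. So X = C_16 = 35357670.
Rooted binary trees with 10 nodes (each child slot possibly empty) number C_10. So Y = C_10 = 16796.
X − Y = 35357670 − 16796 = 35340874.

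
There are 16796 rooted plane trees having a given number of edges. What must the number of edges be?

10

Rooted ordered trees with n edges are counted by C_n. Since C_10 = 16796, the index is 10.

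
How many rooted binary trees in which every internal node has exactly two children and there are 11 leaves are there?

16796

Full binary trees with 11 leaves have 11−1 = 10 internal nodes, so there are C_10 of them.
C_10 = C(20,10)/11 = 184756/11 = 16796.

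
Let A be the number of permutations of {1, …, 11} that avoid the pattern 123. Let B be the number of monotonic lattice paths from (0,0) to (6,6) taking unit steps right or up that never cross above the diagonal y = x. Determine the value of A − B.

58654

For any fixed pattern of length 3, the pattern-avoiding permutations of [11] number C_11. So A = C_11 = 58786.
Sub-diagonal monotone paths from (0,0) to (6,6) biject with Dyck paths of semilength 6, giving C_6. So B = C_6 = 132.
A − B = 58786 − 132 = 58654.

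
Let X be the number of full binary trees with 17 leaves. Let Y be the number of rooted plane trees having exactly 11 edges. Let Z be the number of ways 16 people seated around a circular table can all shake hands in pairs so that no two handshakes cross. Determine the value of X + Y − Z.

A full binary tree with L leaves has L−1 internal nodes and is counted by C_{L−1}; L = 17 gives C_16. So X = C_16 = 35357670.
Rooted ordered trees with n edges are counted by C_n; here n = 11. So Y = C_11 = 58786.
With 16 = 2·8 people, non-crossing handshake pairings are non-crossing perfect matchings on a circle, counted by C_8. So Z = C_8 = 1430.
X + Y − Z = 35357670 + 58786 − 1430 = 35415026.

35415026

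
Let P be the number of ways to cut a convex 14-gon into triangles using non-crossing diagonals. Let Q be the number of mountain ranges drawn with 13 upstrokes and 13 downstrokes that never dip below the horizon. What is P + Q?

950912

A convex 14-gon is triangulated into 12 triangles, and the number of such triangulations is the Catalan number C_{14−2} = C_12. So P = C_12 = 208012.
Dyck paths of semilength n (length 2n) are counted by C_n; here n = 13. So Q = C_13 = 742900.
P + Q = 208012 + 742900 = 950912.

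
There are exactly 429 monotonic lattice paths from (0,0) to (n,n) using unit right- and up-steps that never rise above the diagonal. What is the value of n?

Such diagonal-avoiding paths in an n×n grid are counted by C_n; 429 = C_7.

7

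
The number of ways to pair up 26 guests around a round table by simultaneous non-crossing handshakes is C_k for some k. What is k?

13

With 26 = 2·13 people, non-crossing handshake pairings are non-crossing perfect matchings on a circle, counted by C_13.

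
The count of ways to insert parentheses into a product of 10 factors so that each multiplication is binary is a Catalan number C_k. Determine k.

9

Parenthesizations of m factors correspond to full binary trees with m leaves, counted by C_{m−1}; m = 10 gives C_9.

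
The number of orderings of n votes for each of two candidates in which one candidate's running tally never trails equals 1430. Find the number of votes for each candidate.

8

Such ballot sequences with n votes each are counted by C_n. The Catalan number equal to 1430 is C_8.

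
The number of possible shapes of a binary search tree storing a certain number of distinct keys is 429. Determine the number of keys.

Binary search tree shapes on n keys are counted by C_n, and C_7 = 429.

7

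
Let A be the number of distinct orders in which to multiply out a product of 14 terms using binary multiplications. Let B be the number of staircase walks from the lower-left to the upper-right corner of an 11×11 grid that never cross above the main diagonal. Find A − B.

684114

Parenthesizations of m factors correspond to full binary trees with m leaves, counted by C_{m−1}; m = 14 gives C_13. So A = C_13 = 742900.
Monotone paths in an n×n grid that stay weakly below the diagonal are counted by C_n; here n = 11. So B = C_11 = 58786.
A − B = 742900 − 58786 = 684114.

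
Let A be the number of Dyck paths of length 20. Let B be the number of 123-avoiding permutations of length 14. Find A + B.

A Dyck path with 10 up-steps and 10 down-steps has semilength 10, so there are C_10 of them. So A = C_10 = 16796.
Permutations of [n] avoiding any single length-3 pattern are counted by C_n; here n = 14. So B = C_14 = 2674440.
A + B = 16796 + 2674440 = 2691236.

2691236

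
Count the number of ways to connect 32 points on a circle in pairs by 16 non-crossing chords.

Pairing 32 circle points by 16 non-crossing chords gives C_16 matchings.
C_16 = C(32,16)/17 = 601080390/17 = 35357670.

35357670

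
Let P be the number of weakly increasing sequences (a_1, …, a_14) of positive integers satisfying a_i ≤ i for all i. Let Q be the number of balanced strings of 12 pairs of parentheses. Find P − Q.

Such sub-staircase sequences of length n are counted by C_n; here n = 14. So P = C_14 = 2674440.
Balanced strings of n pairs of brackets are counted by C_n; here n = 12. So Q = C_12 = 208012.
P − Q = 2674440 − 208012 = 2466428.

2466428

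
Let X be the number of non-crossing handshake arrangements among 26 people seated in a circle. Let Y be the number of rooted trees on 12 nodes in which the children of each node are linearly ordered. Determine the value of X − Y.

With 26 = 2·13 people, non-crossing handshake pairings are non-crossing perfect matchings on a circle, counted by C_13. So X = C_13 = 742900.
Rooted ordered (plane) trees on m nodes have m−1 edges and are counted by C_{m−1}; m = 12 gives C_11. So Y = C_11 = 58786.
X − Y = 742900 − 58786 = 684114.

684114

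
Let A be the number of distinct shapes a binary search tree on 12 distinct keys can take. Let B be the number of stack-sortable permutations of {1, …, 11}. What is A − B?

Rooted binary trees with 12 nodes (each child slot possibly empty) number C_12. So A = C_12 = 208012.
By Knuth's characterisation, the stack-sortable permutations of length 11 are the 231-avoiders, numbering C_11. So B = C_11 = 58786.
A − B = 208012 − 58786 = 149226.

149226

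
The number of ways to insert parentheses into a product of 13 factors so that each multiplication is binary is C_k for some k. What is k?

12

Parenthesizations of m factors correspond to full binary trees with m leaves, counted by C_{m−1}; m = 13 gives C_12.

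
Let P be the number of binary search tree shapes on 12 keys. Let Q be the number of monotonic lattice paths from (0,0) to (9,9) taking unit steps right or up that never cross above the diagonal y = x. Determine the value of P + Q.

Binary trees (left/right distinguished) on n nodes are counted by C_n; here n = 12. So P = C_12 = 208012.
Sub-diagonal monotone paths from (0,0) to (9,9) biject with Dyck paths of semilength 9, giving C_9. So Q = C_9 = 4862.
P + Q = 208012 + 4862 = 212874.

212874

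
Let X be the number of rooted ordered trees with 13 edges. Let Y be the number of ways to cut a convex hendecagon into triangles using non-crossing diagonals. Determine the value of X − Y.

738038

A rooted plane tree with 13 edges has 14 nodes, and the count is C_13. So X = C_13 = 742900.
The number of triangulations of an 11-gon is the Catalan number C_9 (index = sides − 2). So Y = C_9 = 4862.
X − Y = 742900 − 4862 = 738038.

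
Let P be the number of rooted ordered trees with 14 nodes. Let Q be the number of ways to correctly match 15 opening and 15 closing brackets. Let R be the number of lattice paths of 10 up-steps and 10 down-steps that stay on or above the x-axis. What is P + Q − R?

10420949

A rooted plane tree on 14 nodes has 13 edges, and such trees are counted by C_13. So P = C_13 = 742900.
With 15 pairs the number of balanced bracket strings is the Catalan number C_15. So Q = C_15 = 9694845.
Dyck paths of semilength n (length 2n) are counted by C_n; here n = 10. So R = C_10 = 16796.
P + Q − R = 742900 + 9694845 − 16796 = 10420949.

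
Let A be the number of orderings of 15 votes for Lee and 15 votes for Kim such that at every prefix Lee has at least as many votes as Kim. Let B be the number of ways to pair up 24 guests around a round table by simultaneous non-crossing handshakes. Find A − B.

9486833

Ballot sequences with n votes each where one side never trails are Dyck words, counted by C_n; here n = 15. So A = C_15 = 9694845.
Non-crossing handshake pairings of 2n people are counted by C_n; 24 people gives n = 12. So B = C_12 = 208012.
A − B = 9694845 − 208012 = 9486833.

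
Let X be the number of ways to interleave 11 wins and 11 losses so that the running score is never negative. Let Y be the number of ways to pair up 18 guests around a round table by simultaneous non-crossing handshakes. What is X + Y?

Ballot sequences with n votes each where one side never trails are Dyck words, counted by C_n; here n = 11. So X = C_11 = 58786.
Non-crossing handshake pairings of 2n people are counted by C_n; 18 people gives n = 9. So Y = C_9 = 4862.
X + Y = 58786 + 4862 = 63648.

63648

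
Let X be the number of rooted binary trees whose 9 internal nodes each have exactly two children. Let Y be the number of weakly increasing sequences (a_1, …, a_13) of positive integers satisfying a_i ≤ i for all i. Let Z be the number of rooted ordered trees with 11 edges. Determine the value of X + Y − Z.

Full binary trees with n internal nodes are counted by C_n; here n = 9. So X = C_9 = 4862.
Such sub-staircase sequences of length n are counted by C_n; here n = 13. So Y = C_13 = 742900.
Rooted ordered trees with n edges are counted by C_n; here n = 11. So Z = C_11 = 58786.
X + Y − Z = 4862 + 742900 − 58786 = 688976.

688976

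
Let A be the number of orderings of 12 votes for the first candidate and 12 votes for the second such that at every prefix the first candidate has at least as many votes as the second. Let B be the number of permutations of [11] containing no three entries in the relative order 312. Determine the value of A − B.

149226

Ballot sequences with n votes each where one side never trails are Dyck words, counted by C_n; here n = 12. So A = C_12 = 208012.
For any fixed pattern of length 3, the pattern-avoiding permutations of [11] number C_11. So B = C_11 = 58786.
A − B = 208012 − 58786 = 149226.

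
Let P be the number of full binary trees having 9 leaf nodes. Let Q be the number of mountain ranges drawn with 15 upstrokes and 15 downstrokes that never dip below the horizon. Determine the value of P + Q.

9696275

A full binary tree with L leaves has L−1 internal nodes and is counted by C_{L−1}; L = 9 gives C_8. So P = C_8 = 1430.
Paths of 15 up- and 15 down-steps that never dip below the axis are Dyck paths; their count is C_15. So Q = C_15 = 9694845.
P + Q = 1430 + 9694845 = 9696275.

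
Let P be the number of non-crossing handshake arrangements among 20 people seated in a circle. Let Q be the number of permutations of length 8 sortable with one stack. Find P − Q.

With 20 = 2·10 people, non-crossing handshake pairings are non-crossing perfect matchings on a circle, counted by C_10. So P = C_10 = 16796.
Stack-sortable permutations are exactly the 231-avoiding ones, counted by C_n; here n = 8. So Q = C_8 = 1430.
P − Q = 16796 − 1430 = 15366.

15366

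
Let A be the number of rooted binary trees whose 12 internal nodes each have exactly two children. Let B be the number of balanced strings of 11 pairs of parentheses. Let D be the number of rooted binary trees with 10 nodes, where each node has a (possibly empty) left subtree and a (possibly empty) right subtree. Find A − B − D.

Full binary trees with n internal nodes are counted by C_n; here n = 12. So A = C_12 = 208012.
Balanced strings of n pairs of brackets are counted by C_n; here n = 11. So B = C_11 = 58786.
There are C_n binary search tree shapes on n keys; with n = 10 that is C_10. So D = C_10 = 16796.
A − B − D = 208012 − 58786 − 16796 = 132430.

132430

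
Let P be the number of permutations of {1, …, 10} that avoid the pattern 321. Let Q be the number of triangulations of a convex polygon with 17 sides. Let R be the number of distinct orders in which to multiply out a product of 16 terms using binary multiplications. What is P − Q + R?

16796

For any fixed pattern of length 3, the pattern-avoiding permutations of [10] number C_10. So P = C_10 = 16796.
The number of triangulations of a 17-gon is the Catalan number C_15 (index = sides − 2). So Q = C_15 = 9694845.
Bracketing 16 factors into binary products is counted by C_{16−1} = C_15. So R = C_15 = 9694845.
P − Q + R = 16796 − 9694845 + 9694845 = 16796.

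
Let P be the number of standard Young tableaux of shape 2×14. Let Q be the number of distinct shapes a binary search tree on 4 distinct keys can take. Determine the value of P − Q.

Standard Young tableaux of shape 2×n are counted by C_n; here n = 14. So P = C_14 = 2674440.
There are C_n binary search tree shapes on n keys; with n = 4 that is C_4. So Q = C_4 = 14.
P − Q = 2674440 − 14 = 2674426.

2674426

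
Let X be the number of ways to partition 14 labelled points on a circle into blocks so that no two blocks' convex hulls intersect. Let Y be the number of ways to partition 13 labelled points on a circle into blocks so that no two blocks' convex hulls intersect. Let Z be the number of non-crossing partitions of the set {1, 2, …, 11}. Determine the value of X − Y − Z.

1872754

Non-crossing partitions of an n-element set are counted by C_n; here n = 14. So X = C_14 = 2674440.
Non-crossing partitions of an n-element set are counted by C_n; here n = 13. So Y = C_13 = 742900.
Non-crossing partitions of an n-element set are counted by C_n; here n = 11. So Z = C_11 = 58786.
X − Y − Z = 2674440 − 742900 − 58786 = 1872754.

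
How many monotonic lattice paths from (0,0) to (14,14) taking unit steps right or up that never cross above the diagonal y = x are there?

Sub-diagonal monotone paths from (0,0) to (14,14) biject with Dyck paths of semilength 14, giving C_14.
C_14 = C_13 · 2(2·13+1)/(13+2) = 742900 · 54/15 = 2674440.

2674440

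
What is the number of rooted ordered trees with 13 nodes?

Rooted ordered (plane) trees on m nodes have m−1 edges and are counted by C_{m−1}; m = 13 gives C_12.
C_12 = 208012.

208012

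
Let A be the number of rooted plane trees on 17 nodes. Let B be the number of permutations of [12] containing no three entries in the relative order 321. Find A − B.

A rooted plane tree on 17 nodes has 16 edges, and such trees are counted by C_16. So A = C_16 = 35357670.
Permutations of [n] avoiding any single length-3 pattern are counted by C_n; here n = 12. So B = C_12 = 208012.
A − B = 35357670 − 208012 = 35149658.

35149658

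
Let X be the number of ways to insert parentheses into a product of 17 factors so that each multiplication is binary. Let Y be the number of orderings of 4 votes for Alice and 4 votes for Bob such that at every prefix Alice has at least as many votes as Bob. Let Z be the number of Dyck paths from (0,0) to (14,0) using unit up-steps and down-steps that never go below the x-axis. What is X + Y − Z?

Ways to associate a product of 17 factors correspond to binary trees on 17 leaves, so the count is C_16. So X = C_16 = 35357670.
Ballot sequences with n votes each where one side never trails are Dyck words, counted by C_n; here n = 4. So Y = C_4 = 14.
A Dyck path with 7 up-steps and 7 down-steps has semilength 7, so there are C_7 of them. So Z = C_7 = 429.
X + Y − Z = 35357670 + 14 − 429 = 35357255.

35357255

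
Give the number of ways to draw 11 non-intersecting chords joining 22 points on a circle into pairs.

Pairing 22 circle points by 11 non-crossing chords gives C_11 matchings.
C_11 = C(22,11)/12 = 705432/12 = 58786.

58786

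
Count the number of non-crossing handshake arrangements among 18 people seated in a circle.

4862

With 18 = 2·9 people, non-crossing handshake pairings are non-crossing perfect matchings on a circle, counted by C_9.
C_9 = C_8 · 2(2·8+1)/(8+2) = 1430 · 34/10 = 4862.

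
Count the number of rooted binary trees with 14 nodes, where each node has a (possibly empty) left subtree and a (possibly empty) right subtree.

2674440

There are C_n binary search tree shapes on n keys; with n = 14 that is C_14.
C_14 = C_13 · 2(2·13+1)/(13+2) = 742900 · 54/15 = 2674440.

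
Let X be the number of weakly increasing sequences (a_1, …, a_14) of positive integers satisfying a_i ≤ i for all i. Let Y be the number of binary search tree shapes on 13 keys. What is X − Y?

1931540

Such sub-staircase sequences of length n are counted by C_n; here n = 14. So X = C_14 = 2674440.
Binary trees (left/right distinguished) on n nodes are counted by C_n; here n = 13. So Y = C_13 = 742900.
X − Y = 2674440 − 742900 = 1931540.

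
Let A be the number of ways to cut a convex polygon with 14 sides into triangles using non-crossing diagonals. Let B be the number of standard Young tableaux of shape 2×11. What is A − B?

The number of triangulations of a 14-gon is the Catalan number C_12 (index = sides − 2). So A = C_12 = 208012.
Standard Young tableaux of shape 2×n are counted by C_n; here n = 11. So B = C_11 = 58786.
A − B = 208012 − 58786 = 149226.

149226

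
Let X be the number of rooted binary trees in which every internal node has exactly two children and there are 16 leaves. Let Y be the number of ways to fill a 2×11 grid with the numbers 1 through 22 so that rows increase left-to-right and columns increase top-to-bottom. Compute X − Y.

9636059

A full binary tree with L leaves has L−1 internal nodes and is counted by C_{L−1}; L = 16 gives C_15. So X = C_15 = 9694845.
Standard Young tableaux of shape 2×n are counted by C_n; here n = 11. So Y = C_11 = 58786.
X − Y = 9694845 − 58786 = 9636059.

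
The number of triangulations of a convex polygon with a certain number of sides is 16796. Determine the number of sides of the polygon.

Triangulations of a convex m-gon are counted by C_{m−2}; 16796 = C_10.
So m − 2 = 10, giving m = 12 sides.

12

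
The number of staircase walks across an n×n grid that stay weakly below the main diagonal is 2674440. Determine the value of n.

14

Such diagonal-avoiding paths in an n×n grid are counted by C_n; 2674440 = C_14.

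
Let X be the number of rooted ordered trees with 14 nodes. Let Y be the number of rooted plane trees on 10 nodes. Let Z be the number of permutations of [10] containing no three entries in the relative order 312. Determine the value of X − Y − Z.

721242

A rooted plane tree on 14 nodes has 13 edges, and such trees are counted by C_13. So X = C_13 = 742900.
A rooted plane tree on 10 nodes has 9 edges, and such trees are counted by C_9. So Y = C_9 = 4862.
For any fixed pattern of length 3, the pattern-avoiding permutations of [10] number C_10. So Z = C_10 = 16796.
X − Y − Z = 742900 − 4862 − 16796 = 721242.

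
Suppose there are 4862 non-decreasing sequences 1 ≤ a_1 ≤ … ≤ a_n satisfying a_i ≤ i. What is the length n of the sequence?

9

Such sub-staircase sequences of length n are counted by C_n. Since C_9 = 4862, the index is 9.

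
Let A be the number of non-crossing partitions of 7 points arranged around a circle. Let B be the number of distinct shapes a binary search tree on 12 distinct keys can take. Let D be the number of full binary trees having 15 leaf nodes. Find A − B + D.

Non-crossing partitions of an n-element set are counted by C_n; here n = 7. So A = C_7 = 429.
Rooted binary trees with 12 nodes (each child slot possibly empty) number C_12. So B = C_12 = 208012.
Full binary trees with 15 leaves have 15−1 = 14 internal nodes, so there are C_14 of them. So D = C_14 = 2674440.
A − B + D = 429 − 208012 + 2674440 = 2466857.

2466857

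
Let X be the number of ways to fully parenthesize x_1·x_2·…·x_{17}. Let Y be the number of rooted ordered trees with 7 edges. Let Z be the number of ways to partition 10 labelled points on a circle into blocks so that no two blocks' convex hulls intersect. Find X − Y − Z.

Parenthesizations of m factors correspond to full binary trees with m leaves, counted by C_{m−1}; m = 17 gives C_16. So X = C_16 = 35357670.
Rooted ordered trees with n edges are counted by C_n; here n = 7. So Y = C_7 = 429.
The non-crossing partitions of [10] form a lattice of size C_10. So Z = C_10 = 16796.
X − Y − Z = 35357670 − 429 − 16796 = 35340445.

35340445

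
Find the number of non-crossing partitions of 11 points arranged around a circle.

The non-crossing partitions of [11] form a lattice of size C_11.
C_11 = C(22,11)/12 = 705432/12 = 58786.

58786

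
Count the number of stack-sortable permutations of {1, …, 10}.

By Knuth's characterisation, the stack-sortable permutations of length 10 are the 231-avoiders, numbering C_10.
C_10 = 16796.

16796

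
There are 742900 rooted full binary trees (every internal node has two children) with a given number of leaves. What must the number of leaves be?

Full binary trees with L leaves are counted by C_{L−1}. Since C_13 = 742900, the index is 13.
So the index is 13, and the number of leaves is 13 + 1 = 14.

14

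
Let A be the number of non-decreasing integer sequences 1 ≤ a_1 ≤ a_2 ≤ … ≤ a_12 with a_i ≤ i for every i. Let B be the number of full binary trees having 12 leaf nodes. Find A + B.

Weakly increasing sequences with a_i ≤ i biject with Dyck paths of semilength 12, so there are C_12. So A = C_12 = 208012.
Full binary trees with 12 leaves have 12−1 = 11 internal nodes, so there are C_11 of them. So B = C_11 = 58786.
A + B = 208012 + 58786 = 266798.

266798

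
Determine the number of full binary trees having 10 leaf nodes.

A full binary tree with L leaves has L−1 internal nodes and is counted by C_{L−1}; L = 10 gives C_9.
C_9 = C(18,9)/10 = 48620/10 = 4862.

4862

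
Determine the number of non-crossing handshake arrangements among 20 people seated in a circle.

With 20 = 2·10 people, non-crossing handshake pairings are non-crossing perfect matchings on a circle, counted by C_10.
C_10 = 16796.

16796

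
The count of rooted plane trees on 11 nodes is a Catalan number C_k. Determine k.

A rooted plane tree on 11 nodes has 10 edges, and such trees are counted by C_10.

10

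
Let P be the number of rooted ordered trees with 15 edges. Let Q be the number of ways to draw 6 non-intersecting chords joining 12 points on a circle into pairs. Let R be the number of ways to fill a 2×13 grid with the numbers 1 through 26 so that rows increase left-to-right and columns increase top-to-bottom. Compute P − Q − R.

8951813

A rooted plane tree with 15 edges has 16 nodes, and the count is C_15. So P = C_15 = 9694845.
Non-crossing perfect matchings of 2n points on a circle are counted by C_n; with 12 points, n = 6. So Q = C_6 = 132.
Standard Young tableaux of shape 2×n are counted by C_n; here n = 13. So R = C_13 = 742900.
P − Q − R = 9694845 − 132 − 742900 = 8951813.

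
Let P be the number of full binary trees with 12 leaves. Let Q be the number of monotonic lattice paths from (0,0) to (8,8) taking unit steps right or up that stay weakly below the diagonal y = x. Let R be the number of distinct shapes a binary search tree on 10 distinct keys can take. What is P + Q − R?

A full binary tree with L leaves has L−1 internal nodes and is counted by C_{L−1}; L = 12 gives C_11. So P = C_11 = 58786.
Monotone paths in an n×n grid that stay weakly below the diagonal are counted by C_n; here n = 8. So Q = C_8 = 1430.
Rooted binary trees with 10 nodes (each child slot possibly empty) number C_10. So R = C_10 = 16796.
P + Q − R = 58786 + 1430 − 16796 = 43420.

43420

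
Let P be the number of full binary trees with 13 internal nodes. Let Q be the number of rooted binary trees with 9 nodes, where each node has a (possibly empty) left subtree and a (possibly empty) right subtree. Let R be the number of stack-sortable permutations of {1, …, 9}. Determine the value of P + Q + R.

Full binary trees with n internal nodes are counted by C_n; here n = 13. So P = C_13 = 742900.
Binary trees (left/right distinguished) on n nodes are counted by C_n; here n = 9. So Q = C_9 = 4862.
Stack-sortable permutations are exactly the 231-avoiding ones, counted by C_n; here n = 9. So R = C_9 = 4862.
P + Q + R = 742900 + 4862 + 4862 = 752624.

752624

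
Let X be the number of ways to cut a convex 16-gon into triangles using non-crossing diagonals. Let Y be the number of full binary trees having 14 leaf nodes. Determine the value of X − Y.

1931540

The number of triangulations of a 16-gon is the Catalan number C_14 (index = sides − 2). So X = C_14 = 2674440.
Full binary trees with 14 leaves have 14−1 = 13 internal nodes, so there are C_13 of them. So Y = C_13 = 742900.
X − Y = 2674440 − 742900 = 1931540.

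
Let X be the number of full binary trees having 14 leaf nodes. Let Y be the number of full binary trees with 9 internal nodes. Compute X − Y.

Full binary trees with 14 leaves have 14−1 = 13 internal nodes, so there are C_13 of them. So X = C_13 = 742900.
The number of full binary trees on 9 internal nodes is the Catalan number C_9. So Y = C_9 = 4862.
X − Y = 742900 − 4862 = 738038.

738038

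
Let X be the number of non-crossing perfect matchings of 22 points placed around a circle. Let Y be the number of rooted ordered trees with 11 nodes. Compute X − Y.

Pairing 22 circle points by 11 non-crossing chords gives C_11 matchings. So X = C_11 = 58786.
A rooted plane tree on 11 nodes has 10 edges, and such trees are counted by C_10. So Y = C_10 = 16796.
X − Y = 58786 − 16796 = 41990.

41990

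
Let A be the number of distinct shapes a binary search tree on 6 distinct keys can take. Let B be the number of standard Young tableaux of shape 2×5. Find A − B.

Binary trees (left/right distinguished) on n nodes are counted by C_n; here n = 6. So A = C_6 = 132.
Standard Young tableaux of shape 2×n are counted by C_n; here n = 5. So B = C_5 = 42.
A − B = 132 − 42 = 90.

90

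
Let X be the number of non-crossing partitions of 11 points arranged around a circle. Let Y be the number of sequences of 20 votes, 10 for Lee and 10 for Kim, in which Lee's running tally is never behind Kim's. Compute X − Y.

41990

The non-crossing partitions of [11] form a lattice of size C_11. So X = C_11 = 58786.
Reading a vote for the leader as '(' and for the other as ')' turns such a sequence into a balanced string of 10 pairs, so the count is C_10. So Y = C_10 = 16796.
X − Y = 58786 − 16796 = 41990.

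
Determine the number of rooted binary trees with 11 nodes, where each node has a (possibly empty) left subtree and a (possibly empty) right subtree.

Rooted binary trees with 11 nodes (each child slot possibly empty) number C_11.
C_11 = C(22,11)/12 = 705432/12 = 58786.

58786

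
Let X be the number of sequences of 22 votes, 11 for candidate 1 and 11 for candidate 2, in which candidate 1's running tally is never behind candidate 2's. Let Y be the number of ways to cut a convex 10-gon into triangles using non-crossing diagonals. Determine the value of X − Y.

Reading a vote for the leader as '(' and for the other as ')' turns such a sequence into a balanced string of 11 pairs, so the count is C_11. So X = C_11 = 58786.
A convex 10-gon is triangulated into 8 triangles, and the number of such triangulations is the Catalan number C_{10−2} = C_8. So Y = C_8 = 1430.
X − Y = 58786 − 1430 = 57356.

57356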